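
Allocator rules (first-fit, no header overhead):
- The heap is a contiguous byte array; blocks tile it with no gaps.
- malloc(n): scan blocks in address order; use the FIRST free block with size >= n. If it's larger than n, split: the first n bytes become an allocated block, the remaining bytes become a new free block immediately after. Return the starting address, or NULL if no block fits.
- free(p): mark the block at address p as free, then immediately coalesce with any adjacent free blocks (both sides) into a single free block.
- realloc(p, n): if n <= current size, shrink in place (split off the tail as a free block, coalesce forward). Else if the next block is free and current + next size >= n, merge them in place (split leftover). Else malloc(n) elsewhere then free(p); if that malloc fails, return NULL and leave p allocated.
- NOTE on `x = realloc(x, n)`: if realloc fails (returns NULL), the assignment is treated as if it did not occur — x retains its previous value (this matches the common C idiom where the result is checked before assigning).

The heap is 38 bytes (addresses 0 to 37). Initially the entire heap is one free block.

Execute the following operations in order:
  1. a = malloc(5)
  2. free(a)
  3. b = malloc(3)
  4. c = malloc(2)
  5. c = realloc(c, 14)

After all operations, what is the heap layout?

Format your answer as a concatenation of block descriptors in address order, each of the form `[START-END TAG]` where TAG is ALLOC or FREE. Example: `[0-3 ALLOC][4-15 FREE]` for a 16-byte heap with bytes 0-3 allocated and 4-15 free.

Answer: [0-2 ALLOC][3-16 ALLOC][17-37 FREE]

Derivation:
Op 1: a = malloc(5) -> a = 0; heap: [0-4 ALLOC][5-37 FREE]
Op 2: free(a) -> (freed a); heap: [0-37 FREE]
Op 3: b = malloc(3) -> b = 0; heap: [0-2 ALLOC][3-37 FREE]
Op 4: c = malloc(2) -> c = 3; heap: [0-2 ALLOC][3-4 ALLOC][5-37 FREE]
Op 5: c = realloc(c, 14) -> c = 3; heap: [0-2 ALLOC][3-16 ALLOC][17-37 FREE]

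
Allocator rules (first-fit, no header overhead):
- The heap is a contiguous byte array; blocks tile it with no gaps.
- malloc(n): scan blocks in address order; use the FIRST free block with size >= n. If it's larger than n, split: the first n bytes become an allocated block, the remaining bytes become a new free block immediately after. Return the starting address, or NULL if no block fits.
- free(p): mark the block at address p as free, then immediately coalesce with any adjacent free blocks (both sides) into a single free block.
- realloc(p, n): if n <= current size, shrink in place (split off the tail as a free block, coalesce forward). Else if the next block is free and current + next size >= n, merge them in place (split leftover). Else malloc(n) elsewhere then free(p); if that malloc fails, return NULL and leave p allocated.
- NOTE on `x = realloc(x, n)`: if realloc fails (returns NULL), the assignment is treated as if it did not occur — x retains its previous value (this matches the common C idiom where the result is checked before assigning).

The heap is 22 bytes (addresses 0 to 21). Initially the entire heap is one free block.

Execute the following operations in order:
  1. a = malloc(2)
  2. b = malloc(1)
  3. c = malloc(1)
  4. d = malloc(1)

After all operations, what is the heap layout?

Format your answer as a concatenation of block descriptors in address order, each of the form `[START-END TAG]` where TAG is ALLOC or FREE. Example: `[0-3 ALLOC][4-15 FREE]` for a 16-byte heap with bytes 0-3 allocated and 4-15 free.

Op 1: a = malloc(2) -> a = 0; heap: [0-1 ALLOC][2-21 FREE]
Op 2: b = malloc(1) -> b = 2; heap: [0-1 ALLOC][2-2 ALLOC][3-21 FREE]
Op 3: c = malloc(1) -> c = 3; heap: [0-1 ALLOC][2-2 ALLOC][3-3 ALLOC][4-21 FREE]
Op 4: d = malloc(1) -> d = 4; heap: [0-1 ALLOC][2-2 ALLOC][3-3 ALLOC][4-4 ALLOC][5-21 FREE]

Answer: [0-1 ALLOC][2-2 ALLOC][3-3 ALLOC][4-4 ALLOC][5-21 FREE]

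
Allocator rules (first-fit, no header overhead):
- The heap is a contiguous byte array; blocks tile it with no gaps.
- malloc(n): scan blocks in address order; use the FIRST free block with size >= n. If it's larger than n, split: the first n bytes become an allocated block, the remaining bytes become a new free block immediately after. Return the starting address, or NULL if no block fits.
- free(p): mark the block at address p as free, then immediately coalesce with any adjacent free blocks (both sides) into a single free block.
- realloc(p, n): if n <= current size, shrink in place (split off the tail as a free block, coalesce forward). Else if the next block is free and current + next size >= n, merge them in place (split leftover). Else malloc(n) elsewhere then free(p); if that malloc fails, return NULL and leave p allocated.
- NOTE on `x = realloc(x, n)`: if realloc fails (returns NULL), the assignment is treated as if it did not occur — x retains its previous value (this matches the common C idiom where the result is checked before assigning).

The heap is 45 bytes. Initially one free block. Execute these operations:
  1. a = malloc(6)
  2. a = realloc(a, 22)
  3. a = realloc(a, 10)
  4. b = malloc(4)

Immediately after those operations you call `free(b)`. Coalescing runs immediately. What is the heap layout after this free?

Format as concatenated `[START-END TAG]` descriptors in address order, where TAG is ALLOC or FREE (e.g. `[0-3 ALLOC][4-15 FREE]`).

Op 1: a = malloc(6) -> a = 0; heap: [0-5 ALLOC][6-44 FREE]
Op 2: a = realloc(a, 22) -> a = 0; heap: [0-21 ALLOC][22-44 FREE]
Op 3: a = realloc(a, 10) -> a = 0; heap: [0-9 ALLOC][10-44 FREE]
Op 4: b = malloc(4) -> b = 10; heap: [0-9 ALLOC][10-13 ALLOC][14-44 FREE]
free(b): b = 10 -> block [10-13 ALLOC]; mark free, coalesce with adjacent free neighbors -> [0-9 ALLOC][10-44 FREE]

Answer: [0-9 ALLOC][10-44 FREE]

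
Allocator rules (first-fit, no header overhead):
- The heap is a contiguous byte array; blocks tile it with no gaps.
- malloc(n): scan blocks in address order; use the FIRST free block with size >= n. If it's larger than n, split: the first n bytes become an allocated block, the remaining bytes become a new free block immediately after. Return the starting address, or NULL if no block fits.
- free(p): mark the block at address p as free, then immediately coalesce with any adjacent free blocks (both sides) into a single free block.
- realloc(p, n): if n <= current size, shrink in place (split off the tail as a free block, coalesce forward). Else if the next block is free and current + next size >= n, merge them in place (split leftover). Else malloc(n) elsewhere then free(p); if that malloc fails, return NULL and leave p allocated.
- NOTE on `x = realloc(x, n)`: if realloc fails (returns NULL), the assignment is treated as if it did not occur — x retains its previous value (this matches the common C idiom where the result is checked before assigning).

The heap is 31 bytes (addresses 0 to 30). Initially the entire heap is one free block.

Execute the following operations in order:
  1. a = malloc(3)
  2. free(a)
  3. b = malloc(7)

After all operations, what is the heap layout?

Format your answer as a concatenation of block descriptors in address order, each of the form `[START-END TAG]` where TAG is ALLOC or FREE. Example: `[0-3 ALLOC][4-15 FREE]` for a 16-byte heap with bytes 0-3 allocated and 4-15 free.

Answer: [0-6 ALLOC][7-30 FREE]

Derivation:
Op 1: a = malloc(3) -> a = 0; heap: [0-2 ALLOC][3-30 FREE]
Op 2: free(a) -> (freed a); heap: [0-30 FREE]
Op 3: b = malloc(7) -> b = 0; heap: [0-6 ALLOC][7-30 FREE]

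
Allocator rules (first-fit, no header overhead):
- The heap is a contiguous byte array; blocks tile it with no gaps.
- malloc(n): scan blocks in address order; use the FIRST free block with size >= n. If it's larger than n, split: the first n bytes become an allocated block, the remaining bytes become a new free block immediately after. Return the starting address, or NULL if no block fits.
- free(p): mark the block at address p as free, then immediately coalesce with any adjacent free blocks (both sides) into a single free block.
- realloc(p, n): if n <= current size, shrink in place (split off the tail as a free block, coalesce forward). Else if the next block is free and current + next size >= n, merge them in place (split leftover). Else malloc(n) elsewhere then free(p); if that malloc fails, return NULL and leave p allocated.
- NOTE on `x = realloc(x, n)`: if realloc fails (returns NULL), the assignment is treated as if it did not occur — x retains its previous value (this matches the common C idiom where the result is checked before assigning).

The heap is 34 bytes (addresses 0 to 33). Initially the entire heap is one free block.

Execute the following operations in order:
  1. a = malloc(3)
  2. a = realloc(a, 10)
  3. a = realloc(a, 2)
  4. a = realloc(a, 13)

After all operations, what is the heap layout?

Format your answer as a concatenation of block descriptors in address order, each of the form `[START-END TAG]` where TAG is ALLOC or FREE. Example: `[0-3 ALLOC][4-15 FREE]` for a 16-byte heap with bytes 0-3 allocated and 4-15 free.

Answer: [0-12 ALLOC][13-33 FREE]

Derivation:
Op 1: a = malloc(3) -> a = 0; heap: [0-2 ALLOC][3-33 FREE]
Op 2: a = realloc(a, 10) -> a = 0; heap: [0-9 ALLOC][10-33 FREE]
Op 3: a = realloc(a, 2) -> a = 0; heap: [0-1 ALLOC][2-33 FREE]
Op 4: a = realloc(a, 13) -> a = 0; heap: [0-12 ALLOC][13-33 FREE]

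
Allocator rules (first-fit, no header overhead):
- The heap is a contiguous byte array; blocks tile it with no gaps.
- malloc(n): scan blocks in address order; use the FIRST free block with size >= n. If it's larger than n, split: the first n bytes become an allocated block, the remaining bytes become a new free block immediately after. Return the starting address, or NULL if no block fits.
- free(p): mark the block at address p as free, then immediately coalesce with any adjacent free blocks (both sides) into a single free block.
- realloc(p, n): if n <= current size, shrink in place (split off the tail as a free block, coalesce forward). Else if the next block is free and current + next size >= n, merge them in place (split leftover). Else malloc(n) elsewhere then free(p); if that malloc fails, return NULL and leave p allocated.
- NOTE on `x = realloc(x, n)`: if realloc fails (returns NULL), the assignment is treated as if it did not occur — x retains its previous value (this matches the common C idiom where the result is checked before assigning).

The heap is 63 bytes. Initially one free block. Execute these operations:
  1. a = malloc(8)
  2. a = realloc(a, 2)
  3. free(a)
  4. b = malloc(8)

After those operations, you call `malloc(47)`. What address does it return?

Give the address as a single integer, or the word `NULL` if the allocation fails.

Op 1: a = malloc(8) -> a = 0; heap: [0-7 ALLOC][8-62 FREE]
Op 2: a = realloc(a, 2) -> a = 0; heap: [0-1 ALLOC][2-62 FREE]
Op 3: free(a) -> (freed a); heap: [0-62 FREE]
Op 4: b = malloc(8) -> b = 0; heap: [0-7 ALLOC][8-62 FREE]
malloc(47): first-fit scan over [0-7 ALLOC][8-62 FREE] -> 8

Answer: 8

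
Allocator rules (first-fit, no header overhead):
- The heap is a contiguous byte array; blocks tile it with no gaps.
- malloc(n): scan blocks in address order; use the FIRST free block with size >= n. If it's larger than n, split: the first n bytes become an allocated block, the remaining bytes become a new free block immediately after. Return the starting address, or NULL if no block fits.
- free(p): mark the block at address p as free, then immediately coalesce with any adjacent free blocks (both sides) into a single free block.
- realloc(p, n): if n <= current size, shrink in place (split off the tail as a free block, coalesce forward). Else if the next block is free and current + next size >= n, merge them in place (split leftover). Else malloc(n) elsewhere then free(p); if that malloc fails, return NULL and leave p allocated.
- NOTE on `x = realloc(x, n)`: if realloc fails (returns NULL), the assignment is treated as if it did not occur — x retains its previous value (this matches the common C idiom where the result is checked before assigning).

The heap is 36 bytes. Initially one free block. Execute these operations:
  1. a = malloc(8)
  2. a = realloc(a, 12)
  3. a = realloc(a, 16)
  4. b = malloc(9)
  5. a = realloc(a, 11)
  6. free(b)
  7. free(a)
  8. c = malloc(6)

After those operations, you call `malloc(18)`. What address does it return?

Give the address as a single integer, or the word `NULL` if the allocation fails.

Op 1: a = malloc(8) -> a = 0; heap: [0-7 ALLOC][8-35 FREE]
Op 2: a = realloc(a, 12) -> a = 0; heap: [0-11 ALLOC][12-35 FREE]
Op 3: a = realloc(a, 16) -> a = 0; heap: [0-15 ALLOC][16-35 FREE]
Op 4: b = malloc(9) -> b = 16; heap: [0-15 ALLOC][16-24 ALLOC][25-35 FREE]
Op 5: a = realloc(a, 11) -> a = 0; heap: [0-10 ALLOC][11-15 FREE][16-24 ALLOC][25-35 FREE]
Op 6: free(b) -> (freed b); heap: [0-10 ALLOC][11-35 FREE]
Op 7: free(a) -> (freed a); heap: [0-35 FREE]
Op 8: c = malloc(6) -> c = 0; heap: [0-5 ALLOC][6-35 FREE]
malloc(18): first-fit scan over [0-5 ALLOC][6-35 FREE] -> 6

Answer: 6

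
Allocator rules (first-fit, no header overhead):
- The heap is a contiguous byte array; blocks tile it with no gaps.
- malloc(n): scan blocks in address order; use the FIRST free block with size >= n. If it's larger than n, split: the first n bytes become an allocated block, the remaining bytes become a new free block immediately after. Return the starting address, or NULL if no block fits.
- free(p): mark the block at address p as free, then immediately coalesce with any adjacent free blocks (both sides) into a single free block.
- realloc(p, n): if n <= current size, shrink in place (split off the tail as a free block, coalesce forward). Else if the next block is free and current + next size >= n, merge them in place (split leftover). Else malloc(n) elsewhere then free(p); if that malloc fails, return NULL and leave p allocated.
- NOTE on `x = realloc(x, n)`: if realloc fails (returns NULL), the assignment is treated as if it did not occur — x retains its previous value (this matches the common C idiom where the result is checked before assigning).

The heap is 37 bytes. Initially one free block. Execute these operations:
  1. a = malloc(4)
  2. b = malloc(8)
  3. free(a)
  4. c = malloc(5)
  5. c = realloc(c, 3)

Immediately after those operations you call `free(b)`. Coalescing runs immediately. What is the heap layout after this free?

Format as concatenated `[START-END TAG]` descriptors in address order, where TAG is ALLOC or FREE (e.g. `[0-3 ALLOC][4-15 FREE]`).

Op 1: a = malloc(4) -> a = 0; heap: [0-3 ALLOC][4-36 FREE]
Op 2: b = malloc(8) -> b = 4; heap: [0-3 ALLOC][4-11 ALLOC][12-36 FREE]
Op 3: free(a) -> (freed a); heap: [0-3 FREE][4-11 ALLOC][12-36 FREE]
Op 4: c = malloc(5) -> c = 12; heap: [0-3 FREE][4-11 ALLOC][12-16 ALLOC][17-36 FREE]
Op 5: c = realloc(c, 3) -> c = 12; heap: [0-3 FREE][4-11 ALLOC][12-14 ALLOC][15-36 FREE]
free(b): b = 4 -> block [4-11 ALLOC]; mark free, coalesce with adjacent free neighbors -> [0-11 FREE][12-14 ALLOC][15-36 FREE]

Answer: [0-11 FREE][12-14 ALLOC][15-36 FREE]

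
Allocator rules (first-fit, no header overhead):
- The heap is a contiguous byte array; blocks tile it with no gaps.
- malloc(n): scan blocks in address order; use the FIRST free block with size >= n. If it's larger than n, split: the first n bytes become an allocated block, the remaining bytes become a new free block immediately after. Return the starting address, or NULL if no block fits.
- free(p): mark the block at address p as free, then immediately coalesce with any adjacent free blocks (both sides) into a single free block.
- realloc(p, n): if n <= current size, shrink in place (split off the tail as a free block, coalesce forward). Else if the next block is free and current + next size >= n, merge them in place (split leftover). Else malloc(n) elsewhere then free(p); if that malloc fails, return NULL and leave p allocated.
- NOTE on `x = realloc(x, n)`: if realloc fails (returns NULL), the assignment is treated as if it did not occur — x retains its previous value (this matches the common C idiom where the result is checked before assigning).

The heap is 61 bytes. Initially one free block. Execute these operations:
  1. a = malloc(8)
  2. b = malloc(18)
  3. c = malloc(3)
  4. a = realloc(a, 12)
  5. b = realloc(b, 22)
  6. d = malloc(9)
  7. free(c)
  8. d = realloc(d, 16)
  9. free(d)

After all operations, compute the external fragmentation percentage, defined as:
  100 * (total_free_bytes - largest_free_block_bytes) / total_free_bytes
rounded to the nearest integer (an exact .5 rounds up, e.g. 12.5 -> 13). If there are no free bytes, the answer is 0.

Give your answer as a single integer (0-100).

Op 1: a = malloc(8) -> a = 0; heap: [0-7 ALLOC][8-60 FREE]
Op 2: b = malloc(18) -> b = 8; heap: [0-7 ALLOC][8-25 ALLOC][26-60 FREE]
Op 3: c = malloc(3) -> c = 26; heap: [0-7 ALLOC][8-25 ALLOC][26-28 ALLOC][29-60 FREE]
Op 4: a = realloc(a, 12) -> a = 29; heap: [0-7 FREE][8-25 ALLOC][26-28 ALLOC][29-40 ALLOC][41-60 FREE]
Op 5: b = realloc(b, 22) -> NULL (b unchanged); heap: [0-7 FREE][8-25 ALLOC][26-28 ALLOC][29-40 ALLOC][41-60 FREE]
Op 6: d = malloc(9) -> d = 41; heap: [0-7 FREE][8-25 ALLOC][26-28 ALLOC][29-40 ALLOC][41-49 ALLOC][50-60 FREE]
Op 7: free(c) -> (freed c); heap: [0-7 FREE][8-25 ALLOC][26-28 FREE][29-40 ALLOC][41-49 ALLOC][50-60 FREE]
Op 8: d = realloc(d, 16) -> d = 41; heap: [0-7 FREE][8-25 ALLOC][26-28 FREE][29-40 ALLOC][41-56 ALLOC][57-60 FREE]
Op 9: free(d) -> (freed d); heap: [0-7 FREE][8-25 ALLOC][26-28 FREE][29-40 ALLOC][41-60 FREE]
Free blocks: [8 3 20] total_free=31 largest=20 -> 100*(31-20)/31 = 1100/31 ≈ 35.484 -> rounds to 35

Answer: 35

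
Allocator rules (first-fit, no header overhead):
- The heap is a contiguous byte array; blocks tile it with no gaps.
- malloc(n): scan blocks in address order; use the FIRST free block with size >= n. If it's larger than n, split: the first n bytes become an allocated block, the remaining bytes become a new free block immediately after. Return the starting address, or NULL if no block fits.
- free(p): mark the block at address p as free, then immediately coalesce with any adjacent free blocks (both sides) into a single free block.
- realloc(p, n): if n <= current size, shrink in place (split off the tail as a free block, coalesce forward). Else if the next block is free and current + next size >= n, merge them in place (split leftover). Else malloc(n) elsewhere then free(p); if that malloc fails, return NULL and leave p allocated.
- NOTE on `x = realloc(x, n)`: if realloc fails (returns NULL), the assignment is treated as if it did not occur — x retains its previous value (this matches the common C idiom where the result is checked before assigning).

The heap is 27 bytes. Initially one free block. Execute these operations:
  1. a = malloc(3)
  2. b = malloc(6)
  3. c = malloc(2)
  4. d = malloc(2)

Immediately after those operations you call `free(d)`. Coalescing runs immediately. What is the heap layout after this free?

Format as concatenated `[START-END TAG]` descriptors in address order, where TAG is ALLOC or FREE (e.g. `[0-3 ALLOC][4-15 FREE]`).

Op 1: a = malloc(3) -> a = 0; heap: [0-2 ALLOC][3-26 FREE]
Op 2: b = malloc(6) -> b = 3; heap: [0-2 ALLOC][3-8 ALLOC][9-26 FREE]
Op 3: c = malloc(2) -> c = 9; heap: [0-2 ALLOC][3-8 ALLOC][9-10 ALLOC][11-26 FREE]
Op 4: d = malloc(2) -> d = 11; heap: [0-2 ALLOC][3-8 ALLOC][9-10 ALLOC][11-12 ALLOC][13-26 FREE]
free(d): d = 11 -> block [11-12 ALLOC]; mark free, coalesce with adjacent free neighbors -> [0-2 ALLOC][3-8 ALLOC][9-10 ALLOC][11-26 FREE]

Answer: [0-2 ALLOC][3-8 ALLOC][9-10 ALLOC][11-26 FREE]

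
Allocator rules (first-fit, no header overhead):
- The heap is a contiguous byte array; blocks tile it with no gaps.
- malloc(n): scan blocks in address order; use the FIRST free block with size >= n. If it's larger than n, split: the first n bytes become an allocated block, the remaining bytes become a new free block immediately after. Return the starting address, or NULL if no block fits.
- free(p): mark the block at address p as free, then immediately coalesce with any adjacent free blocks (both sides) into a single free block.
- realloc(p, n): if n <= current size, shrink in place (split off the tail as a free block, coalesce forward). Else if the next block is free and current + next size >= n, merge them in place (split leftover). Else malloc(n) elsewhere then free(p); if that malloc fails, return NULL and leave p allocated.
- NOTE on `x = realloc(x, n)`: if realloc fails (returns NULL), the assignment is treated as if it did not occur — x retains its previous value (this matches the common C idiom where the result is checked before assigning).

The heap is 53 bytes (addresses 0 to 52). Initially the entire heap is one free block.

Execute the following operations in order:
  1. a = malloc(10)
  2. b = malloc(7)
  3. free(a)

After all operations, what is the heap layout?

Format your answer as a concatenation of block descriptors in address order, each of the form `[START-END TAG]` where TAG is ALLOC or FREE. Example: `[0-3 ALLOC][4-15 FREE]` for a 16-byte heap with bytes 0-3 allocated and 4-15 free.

Answer: [0-9 FREE][10-16 ALLOC][17-52 FREE]

Derivation:
Op 1: a = malloc(10) -> a = 0; heap: [0-9 ALLOC][10-52 FREE]
Op 2: b = malloc(7) -> b = 10; heap: [0-9 ALLOC][10-16 ALLOC][17-52 FREE]
Op 3: free(a) -> (freed a); heap: [0-9 FREE][10-16 ALLOC][17-52 FREE]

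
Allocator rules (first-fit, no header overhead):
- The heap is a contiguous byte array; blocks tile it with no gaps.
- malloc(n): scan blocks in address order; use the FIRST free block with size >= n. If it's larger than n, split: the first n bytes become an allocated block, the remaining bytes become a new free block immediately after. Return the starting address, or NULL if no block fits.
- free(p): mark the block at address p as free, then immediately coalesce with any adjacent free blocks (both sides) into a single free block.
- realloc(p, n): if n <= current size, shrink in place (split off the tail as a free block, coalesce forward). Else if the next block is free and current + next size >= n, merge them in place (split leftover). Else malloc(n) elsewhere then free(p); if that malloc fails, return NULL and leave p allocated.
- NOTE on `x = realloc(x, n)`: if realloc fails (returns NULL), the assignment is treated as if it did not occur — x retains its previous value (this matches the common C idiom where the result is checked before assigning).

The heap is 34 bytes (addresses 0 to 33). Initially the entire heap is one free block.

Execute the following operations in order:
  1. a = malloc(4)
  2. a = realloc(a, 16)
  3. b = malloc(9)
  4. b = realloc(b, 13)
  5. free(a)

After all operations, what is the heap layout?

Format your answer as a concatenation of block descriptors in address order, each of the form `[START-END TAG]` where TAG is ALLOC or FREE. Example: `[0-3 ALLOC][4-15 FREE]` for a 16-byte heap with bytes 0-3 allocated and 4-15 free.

Op 1: a = malloc(4) -> a = 0; heap: [0-3 ALLOC][4-33 FREE]
Op 2: a = realloc(a, 16) -> a = 0; heap: [0-15 ALLOC][16-33 FREE]
Op 3: b = malloc(9) -> b = 16; heap: [0-15 ALLOC][16-24 ALLOC][25-33 FREE]
Op 4: b = realloc(b, 13) -> b = 16; heap: [0-15 ALLOC][16-28 ALLOC][29-33 FREE]
Op 5: free(a) -> (freed a); heap: [0-15 FREE][16-28 ALLOC][29-33 FREE]

Answer: [0-15 FREE][16-28 ALLOC][29-33 FREE]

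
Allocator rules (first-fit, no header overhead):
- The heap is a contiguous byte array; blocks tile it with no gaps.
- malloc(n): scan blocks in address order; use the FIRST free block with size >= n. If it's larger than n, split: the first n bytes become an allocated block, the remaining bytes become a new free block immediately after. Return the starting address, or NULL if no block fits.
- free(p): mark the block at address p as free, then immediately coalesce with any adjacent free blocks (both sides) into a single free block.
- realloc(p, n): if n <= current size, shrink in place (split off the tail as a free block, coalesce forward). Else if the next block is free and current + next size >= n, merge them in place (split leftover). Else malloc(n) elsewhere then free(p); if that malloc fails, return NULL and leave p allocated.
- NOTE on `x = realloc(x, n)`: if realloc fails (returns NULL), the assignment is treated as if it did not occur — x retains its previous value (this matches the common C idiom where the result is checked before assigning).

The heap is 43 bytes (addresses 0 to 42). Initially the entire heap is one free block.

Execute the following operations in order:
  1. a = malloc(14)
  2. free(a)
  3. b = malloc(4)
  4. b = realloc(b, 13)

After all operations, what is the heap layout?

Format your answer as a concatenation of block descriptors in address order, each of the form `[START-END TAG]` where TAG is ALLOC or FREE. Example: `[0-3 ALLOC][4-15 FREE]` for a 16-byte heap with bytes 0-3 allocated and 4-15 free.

Op 1: a = malloc(14) -> a = 0; heap: [0-13 ALLOC][14-42 FREE]
Op 2: free(a) -> (freed a); heap: [0-42 FREE]
Op 3: b = malloc(4) -> b = 0; heap: [0-3 ALLOC][4-42 FREE]
Op 4: b = realloc(b, 13) -> b = 0; heap: [0-12 ALLOC][13-42 FREE]

Answer: [0-12 ALLOC][13-42 FREE]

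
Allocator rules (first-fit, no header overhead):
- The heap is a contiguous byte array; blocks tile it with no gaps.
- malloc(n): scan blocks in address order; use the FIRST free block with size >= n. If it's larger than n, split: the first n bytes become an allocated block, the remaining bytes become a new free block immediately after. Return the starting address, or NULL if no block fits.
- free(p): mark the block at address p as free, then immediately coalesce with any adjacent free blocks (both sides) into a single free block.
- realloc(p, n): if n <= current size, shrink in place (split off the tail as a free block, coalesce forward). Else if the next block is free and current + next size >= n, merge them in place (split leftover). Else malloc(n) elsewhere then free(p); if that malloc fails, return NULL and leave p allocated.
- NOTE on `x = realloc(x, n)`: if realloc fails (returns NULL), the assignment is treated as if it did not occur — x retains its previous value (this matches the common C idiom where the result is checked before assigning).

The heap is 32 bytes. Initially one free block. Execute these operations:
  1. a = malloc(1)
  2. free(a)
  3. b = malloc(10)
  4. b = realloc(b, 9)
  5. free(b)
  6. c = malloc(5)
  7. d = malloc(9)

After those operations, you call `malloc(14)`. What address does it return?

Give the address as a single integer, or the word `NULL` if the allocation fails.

Op 1: a = malloc(1) -> a = 0; heap: [0-0 ALLOC][1-31 FREE]
Op 2: free(a) -> (freed a); heap: [0-31 FREE]
Op 3: b = malloc(10) -> b = 0; heap: [0-9 ALLOC][10-31 FREE]
Op 4: b = realloc(b, 9) -> b = 0; heap: [0-8 ALLOC][9-31 FREE]
Op 5: free(b) -> (freed b); heap: [0-31 FREE]
Op 6: c = malloc(5) -> c = 0; heap: [0-4 ALLOC][5-31 FREE]
Op 7: d = malloc(9) -> d = 5; heap: [0-4 ALLOC][5-13 ALLOC][14-31 FREE]
malloc(14): first-fit scan over [0-4 ALLOC][5-13 ALLOC][14-31 FREE] -> 14

Answer: 14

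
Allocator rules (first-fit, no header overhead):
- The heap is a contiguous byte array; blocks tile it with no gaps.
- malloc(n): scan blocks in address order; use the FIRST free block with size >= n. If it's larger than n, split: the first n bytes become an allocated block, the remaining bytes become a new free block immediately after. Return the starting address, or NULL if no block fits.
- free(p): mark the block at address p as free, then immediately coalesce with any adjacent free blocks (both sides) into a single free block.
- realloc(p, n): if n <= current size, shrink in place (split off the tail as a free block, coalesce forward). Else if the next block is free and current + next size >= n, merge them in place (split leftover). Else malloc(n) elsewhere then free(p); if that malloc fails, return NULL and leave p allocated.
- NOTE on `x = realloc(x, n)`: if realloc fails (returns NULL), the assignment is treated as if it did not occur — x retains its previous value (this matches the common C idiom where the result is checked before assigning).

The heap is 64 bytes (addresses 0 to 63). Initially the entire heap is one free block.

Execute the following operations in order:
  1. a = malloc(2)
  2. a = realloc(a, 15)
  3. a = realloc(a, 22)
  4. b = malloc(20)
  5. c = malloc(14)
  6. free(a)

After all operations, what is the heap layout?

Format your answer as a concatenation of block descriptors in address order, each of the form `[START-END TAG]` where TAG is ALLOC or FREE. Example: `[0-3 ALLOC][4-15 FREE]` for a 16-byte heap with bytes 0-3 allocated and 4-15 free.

Op 1: a = malloc(2) -> a = 0; heap: [0-1 ALLOC][2-63 FREE]
Op 2: a = realloc(a, 15) -> a = 0; heap: [0-14 ALLOC][15-63 FREE]
Op 3: a = realloc(a, 22) -> a = 0; heap: [0-21 ALLOC][22-63 FREE]
Op 4: b = malloc(20) -> b = 22; heap: [0-21 ALLOC][22-41 ALLOC][42-63 FREE]
Op 5: c = malloc(14) -> c = 42; heap: [0-21 ALLOC][22-41 ALLOC][42-55 ALLOC][56-63 FREE]
Op 6: free(a) -> (freed a); heap: [0-21 FREE][22-41 ALLOC][42-55 ALLOC][56-63 FREE]

Answer: [0-21 FREE][22-41 ALLOC][42-55 ALLOC][56-63 FREE]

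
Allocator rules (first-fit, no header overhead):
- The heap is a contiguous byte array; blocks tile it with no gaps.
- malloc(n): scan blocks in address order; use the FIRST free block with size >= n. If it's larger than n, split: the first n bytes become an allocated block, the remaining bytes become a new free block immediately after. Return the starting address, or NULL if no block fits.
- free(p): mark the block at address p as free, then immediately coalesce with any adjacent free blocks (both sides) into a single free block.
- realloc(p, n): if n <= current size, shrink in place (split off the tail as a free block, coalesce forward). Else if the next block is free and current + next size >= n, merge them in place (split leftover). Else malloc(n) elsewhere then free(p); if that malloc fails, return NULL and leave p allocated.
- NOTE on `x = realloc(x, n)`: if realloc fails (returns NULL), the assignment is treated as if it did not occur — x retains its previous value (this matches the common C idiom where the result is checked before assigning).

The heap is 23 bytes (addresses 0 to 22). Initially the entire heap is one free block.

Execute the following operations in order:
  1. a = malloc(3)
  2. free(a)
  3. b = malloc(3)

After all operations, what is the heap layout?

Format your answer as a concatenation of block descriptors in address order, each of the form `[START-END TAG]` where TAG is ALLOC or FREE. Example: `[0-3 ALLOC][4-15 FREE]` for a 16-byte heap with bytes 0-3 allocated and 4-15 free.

Op 1: a = malloc(3) -> a = 0; heap: [0-2 ALLOC][3-22 FREE]
Op 2: free(a) -> (freed a); heap: [0-22 FREE]
Op 3: b = malloc(3) -> b = 0; heap: [0-2 ALLOC][3-22 FREE]

Answer: [0-2 ALLOC][3-22 FREE]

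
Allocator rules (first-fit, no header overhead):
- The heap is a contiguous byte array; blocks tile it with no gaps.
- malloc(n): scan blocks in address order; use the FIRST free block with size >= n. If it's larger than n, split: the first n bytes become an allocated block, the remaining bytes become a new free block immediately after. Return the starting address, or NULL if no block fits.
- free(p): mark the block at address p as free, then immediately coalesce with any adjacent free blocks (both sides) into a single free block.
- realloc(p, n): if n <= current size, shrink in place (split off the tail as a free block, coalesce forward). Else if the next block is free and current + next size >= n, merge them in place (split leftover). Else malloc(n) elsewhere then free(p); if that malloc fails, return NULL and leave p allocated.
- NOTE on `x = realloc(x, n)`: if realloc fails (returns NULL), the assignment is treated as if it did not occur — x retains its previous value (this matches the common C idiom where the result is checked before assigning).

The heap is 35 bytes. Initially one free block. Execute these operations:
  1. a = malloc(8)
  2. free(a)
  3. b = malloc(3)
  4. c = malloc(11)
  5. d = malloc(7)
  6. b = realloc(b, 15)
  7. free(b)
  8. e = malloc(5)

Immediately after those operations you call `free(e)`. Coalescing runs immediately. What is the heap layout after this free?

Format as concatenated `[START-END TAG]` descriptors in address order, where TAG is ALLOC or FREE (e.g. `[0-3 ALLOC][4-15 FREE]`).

Op 1: a = malloc(8) -> a = 0; heap: [0-7 ALLOC][8-34 FREE]
Op 2: free(a) -> (freed a); heap: [0-34 FREE]
Op 3: b = malloc(3) -> b = 0; heap: [0-2 ALLOC][3-34 FREE]
Op 4: c = malloc(11) -> c = 3; heap: [0-2 ALLOC][3-13 ALLOC][14-34 FREE]
Op 5: d = malloc(7) -> d = 14; heap: [0-2 ALLOC][3-13 ALLOC][14-20 ALLOC][21-34 FREE]
Op 6: b = realloc(b, 15) -> NULL (b unchanged); heap: [0-2 ALLOC][3-13 ALLOC][14-20 ALLOC][21-34 FREE]
Op 7: free(b) -> (freed b); heap: [0-2 FREE][3-13 ALLOC][14-20 ALLOC][21-34 FREE]
Op 8: e = malloc(5) -> e = 21; heap: [0-2 FREE][3-13 ALLOC][14-20 ALLOC][21-25 ALLOC][26-34 FREE]
free(e): e = 21 -> block [21-25 ALLOC]; mark free, coalesce with adjacent free neighbors -> [0-2 FREE][3-13 ALLOC][14-20 ALLOC][21-34 FREE]

Answer: [0-2 FREE][3-13 ALLOC][14-20 ALLOC][21-34 FREE]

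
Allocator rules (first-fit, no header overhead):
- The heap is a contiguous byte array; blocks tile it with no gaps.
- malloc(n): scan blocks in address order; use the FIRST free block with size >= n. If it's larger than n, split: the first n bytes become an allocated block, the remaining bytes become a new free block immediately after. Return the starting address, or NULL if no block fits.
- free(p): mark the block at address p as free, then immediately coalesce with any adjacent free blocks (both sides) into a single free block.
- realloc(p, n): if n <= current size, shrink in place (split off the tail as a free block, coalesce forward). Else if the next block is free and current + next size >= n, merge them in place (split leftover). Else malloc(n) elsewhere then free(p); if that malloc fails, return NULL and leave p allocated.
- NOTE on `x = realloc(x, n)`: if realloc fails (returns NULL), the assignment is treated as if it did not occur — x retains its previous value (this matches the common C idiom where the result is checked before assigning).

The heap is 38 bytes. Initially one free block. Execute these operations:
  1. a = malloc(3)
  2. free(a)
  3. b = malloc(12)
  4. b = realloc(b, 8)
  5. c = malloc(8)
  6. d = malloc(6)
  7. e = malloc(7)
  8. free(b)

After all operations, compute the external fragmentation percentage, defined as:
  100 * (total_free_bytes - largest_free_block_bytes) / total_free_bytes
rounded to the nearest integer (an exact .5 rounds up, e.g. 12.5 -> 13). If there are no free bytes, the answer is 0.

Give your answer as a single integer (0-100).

Op 1: a = malloc(3) -> a = 0; heap: [0-2 ALLOC][3-37 FREE]
Op 2: free(a) -> (freed a); heap: [0-37 FREE]
Op 3: b = malloc(12) -> b = 0; heap: [0-11 ALLOC][12-37 FREE]
Op 4: b = realloc(b, 8) -> b = 0; heap: [0-7 ALLOC][8-37 FREE]
Op 5: c = malloc(8) -> c = 8; heap: [0-7 ALLOC][8-15 ALLOC][16-37 FREE]
Op 6: d = malloc(6) -> d = 16; heap: [0-7 ALLOC][8-15 ALLOC][16-21 ALLOC][22-37 FREE]
Op 7: e = malloc(7) -> e = 22; heap: [0-7 ALLOC][8-15 ALLOC][16-21 ALLOC][22-28 ALLOC][29-37 FREE]
Op 8: free(b) -> (freed b); heap: [0-7 FREE][8-15 ALLOC][16-21 ALLOC][22-28 ALLOC][29-37 FREE]
Free blocks: [8 9] total_free=17 largest=9 -> 100*(17-9)/17 = 800/17 ≈ 47.059 -> rounds to 47

Answer: 47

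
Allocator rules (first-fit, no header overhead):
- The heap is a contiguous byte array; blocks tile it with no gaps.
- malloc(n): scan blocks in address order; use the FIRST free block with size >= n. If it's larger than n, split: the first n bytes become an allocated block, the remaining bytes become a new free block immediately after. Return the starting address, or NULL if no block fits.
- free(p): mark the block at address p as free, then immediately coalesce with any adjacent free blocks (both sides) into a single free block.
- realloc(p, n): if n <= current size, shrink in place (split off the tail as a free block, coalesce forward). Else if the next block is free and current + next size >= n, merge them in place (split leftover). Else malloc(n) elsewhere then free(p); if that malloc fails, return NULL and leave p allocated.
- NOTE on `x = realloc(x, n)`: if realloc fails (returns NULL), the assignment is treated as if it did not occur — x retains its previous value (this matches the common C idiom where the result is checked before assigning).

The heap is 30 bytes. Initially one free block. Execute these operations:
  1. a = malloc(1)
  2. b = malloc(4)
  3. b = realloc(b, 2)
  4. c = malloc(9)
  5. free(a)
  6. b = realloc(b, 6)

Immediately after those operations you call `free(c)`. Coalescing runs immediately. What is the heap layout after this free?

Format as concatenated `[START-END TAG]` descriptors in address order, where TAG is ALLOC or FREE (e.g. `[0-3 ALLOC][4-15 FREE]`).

Op 1: a = malloc(1) -> a = 0; heap: [0-0 ALLOC][1-29 FREE]
Op 2: b = malloc(4) -> b = 1; heap: [0-0 ALLOC][1-4 ALLOC][5-29 FREE]
Op 3: b = realloc(b, 2) -> b = 1; heap: [0-0 ALLOC][1-2 ALLOC][3-29 FREE]
Op 4: c = malloc(9) -> c = 3; heap: [0-0 ALLOC][1-2 ALLOC][3-11 ALLOC][12-29 FREE]
Op 5: free(a) -> (freed a); heap: [0-0 FREE][1-2 ALLOC][3-11 ALLOC][12-29 FREE]
Op 6: b = realloc(b, 6) -> b = 12; heap: [0-2 FREE][3-11 ALLOC][12-17 ALLOC][18-29 FREE]
free(c): c = 3 -> block [3-11 ALLOC]; mark free, coalesce with adjacent free neighbors -> [0-11 FREE][12-17 ALLOC][18-29 FREE]

Answer: [0-11 FREE][12-17 ALLOC][18-29 FREE]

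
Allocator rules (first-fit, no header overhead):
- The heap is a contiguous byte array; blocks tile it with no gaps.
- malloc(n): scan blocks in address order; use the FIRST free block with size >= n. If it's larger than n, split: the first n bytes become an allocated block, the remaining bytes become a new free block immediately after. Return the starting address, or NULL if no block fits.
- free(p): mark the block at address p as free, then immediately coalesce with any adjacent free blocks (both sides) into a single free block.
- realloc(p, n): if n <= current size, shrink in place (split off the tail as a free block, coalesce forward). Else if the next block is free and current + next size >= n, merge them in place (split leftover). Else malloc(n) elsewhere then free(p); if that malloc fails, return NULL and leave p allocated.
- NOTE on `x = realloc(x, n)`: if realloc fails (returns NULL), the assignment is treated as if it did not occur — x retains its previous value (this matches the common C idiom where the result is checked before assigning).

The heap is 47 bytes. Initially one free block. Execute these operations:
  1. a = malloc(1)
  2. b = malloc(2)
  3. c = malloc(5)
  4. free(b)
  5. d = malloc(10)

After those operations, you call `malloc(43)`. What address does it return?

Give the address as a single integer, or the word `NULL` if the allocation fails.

Op 1: a = malloc(1) -> a = 0; heap: [0-0 ALLOC][1-46 FREE]
Op 2: b = malloc(2) -> b = 1; heap: [0-0 ALLOC][1-2 ALLOC][3-46 FREE]
Op 3: c = malloc(5) -> c = 3; heap: [0-0 ALLOC][1-2 ALLOC][3-7 ALLOC][8-46 FREE]
Op 4: free(b) -> (freed b); heap: [0-0 ALLOC][1-2 FREE][3-7 ALLOC][8-46 FREE]
Op 5: d = malloc(10) -> d = 8; heap: [0-0 ALLOC][1-2 FREE][3-7 ALLOC][8-17 ALLOC][18-46 FREE]
malloc(43): first-fit scan over [0-0 ALLOC][1-2 FREE][3-7 ALLOC][8-17 ALLOC][18-46 FREE] -> NULL

Answer: NULL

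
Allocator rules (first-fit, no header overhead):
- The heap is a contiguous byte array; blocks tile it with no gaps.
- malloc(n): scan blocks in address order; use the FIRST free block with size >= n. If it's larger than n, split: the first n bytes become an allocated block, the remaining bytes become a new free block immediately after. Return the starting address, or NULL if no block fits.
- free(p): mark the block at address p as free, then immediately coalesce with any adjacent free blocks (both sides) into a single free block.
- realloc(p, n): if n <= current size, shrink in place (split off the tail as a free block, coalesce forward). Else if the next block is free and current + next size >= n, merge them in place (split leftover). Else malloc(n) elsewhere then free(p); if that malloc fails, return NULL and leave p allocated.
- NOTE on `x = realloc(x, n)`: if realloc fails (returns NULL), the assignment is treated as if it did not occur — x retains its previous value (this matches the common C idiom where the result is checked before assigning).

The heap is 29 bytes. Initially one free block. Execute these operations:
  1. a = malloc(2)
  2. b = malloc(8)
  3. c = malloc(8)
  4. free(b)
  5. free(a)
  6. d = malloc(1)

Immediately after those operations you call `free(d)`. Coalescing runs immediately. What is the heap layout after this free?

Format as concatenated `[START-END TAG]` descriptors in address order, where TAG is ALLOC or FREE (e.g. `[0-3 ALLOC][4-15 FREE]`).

Answer: [0-9 FREE][10-17 ALLOC][18-28 FREE]

Derivation:
Op 1: a = malloc(2) -> a = 0; heap: [0-1 ALLOC][2-28 FREE]
Op 2: b = malloc(8) -> b = 2; heap: [0-1 ALLOC][2-9 ALLOC][10-28 FREE]
Op 3: c = malloc(8) -> c = 10; heap: [0-1 ALLOC][2-9 ALLOC][10-17 ALLOC][18-28 FREE]
Op 4: free(b) -> (freed b); heap: [0-1 ALLOC][2-9 FREE][10-17 ALLOC][18-28 FREE]
Op 5: free(a) -> (freed a); heap: [0-9 FREE][10-17 ALLOC][18-28 FREE]
Op 6: d = malloc(1) -> d = 0; heap: [0-0 ALLOC][1-9 FREE][10-17 ALLOC][18-28 FREE]
free(d): d = 0 -> block [0-0 ALLOC]; mark free, coalesce with adjacent free neighbors -> [0-9 FREE][10-17 ALLOC][18-28 FREE]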